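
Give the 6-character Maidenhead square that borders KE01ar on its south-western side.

Longitude subsquare a = 0; −1 → -1, wraps to 23 = x, carry into square.
Longitude square 0; −1 → -1, wraps to 9, carry into field.
Longitude field K = 10; −1 → 9 = J.
Latitude subsquare r = 17; −1 → 16 = q.

JE91xq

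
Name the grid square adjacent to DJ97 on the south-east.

Longitude square 9; +1 → 10, wraps to 0, carry into field.
Longitude field D = 3; +1 → 4 = E.
Latitude square 7; −1 → 6.

EJ06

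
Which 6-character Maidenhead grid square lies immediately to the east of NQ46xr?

NQ56ar

Longitude subsquare x = 23; +1 → 24, wraps to 0 = a, carry into square.
Longitude square 4; +1 → 5.
The latitude characters are unchanged.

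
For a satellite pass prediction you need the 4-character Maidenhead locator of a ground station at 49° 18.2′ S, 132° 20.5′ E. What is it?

PE60

Shift to the Maidenhead origin (180°W, 90°S): lon 312.34, lat 40.70.
Field: 312.34/20 → 15 → P, 40.70/10 → 4 → E; chars PE.
Square: 12.34/2 → 6, 0.70/1 → 0; chars 60.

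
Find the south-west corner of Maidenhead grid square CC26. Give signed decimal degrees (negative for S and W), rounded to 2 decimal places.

-64.00, -136.00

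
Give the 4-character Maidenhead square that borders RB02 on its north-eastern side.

Longitude square 0; +1 → 1.
Latitude square 2; +1 → 3.

RB13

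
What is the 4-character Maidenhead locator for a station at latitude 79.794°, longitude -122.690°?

CQ89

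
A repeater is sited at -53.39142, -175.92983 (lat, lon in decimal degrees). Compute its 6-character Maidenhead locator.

AD26ao

Shift to the Maidenhead origin (180°W, 90°S): lon 4.0702, lat 36.6086.
Field: 4.0702/20 → 0 → A, 36.6086/10 → 3 → D; chars AD.
Square: 4.0702/2 → 2, 6.6086/1 → 6; chars 26.
Subsquare: 0.0702/0.0833333 → 0 → a, 0.6086/0.0416667 → 14 → o; chars ao.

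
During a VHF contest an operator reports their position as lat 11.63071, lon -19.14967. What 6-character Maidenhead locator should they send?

IK01kp

Shift to the Maidenhead origin (180°W, 90°S): lon 160.8503, lat 101.6307.
Field: lon ⌊160.8503/20⌋ = 8 → I; lat ⌊101.6307/10⌋ = 10 → K.
Square: lon ⌊0.8503/2⌋ = 0; lat ⌊1.6307/1⌋ = 1.
Subsquare: lon ⌊0.8503/0.0833333⌋ = 10 → k; lat ⌊0.6307/0.0416667⌋ = 15 → p.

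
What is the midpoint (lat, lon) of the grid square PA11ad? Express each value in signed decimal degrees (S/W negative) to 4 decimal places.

Field P=15, A=0: +15·20° lon, +0·10° lat → SW at lon 120°, lat -90°.
Square 1, 1: +1·2° lon, +1·1° lat → SW at lon 122°, lat -89°.
Subsquare a=0, d=3: +0·0.0833333° lon, +3·0.0416667° lat → SW at lon 122°, lat -88.875°.
Cell spans 0.0833333° lon × 0.0416667° lat. Centre is SW corner plus half of each.
latitude -88.8542, longitude 122.0417.

-88.8542, 122.0417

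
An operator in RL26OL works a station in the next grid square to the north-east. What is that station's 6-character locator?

RL26pm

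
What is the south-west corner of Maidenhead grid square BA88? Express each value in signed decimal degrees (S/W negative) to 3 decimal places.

Field B=1, A=0: +1·20° lon, +0·10° lat → SW at lon -160°, lat -90°.
Square 8, 8: +8·2° lon, +8·1° lat → SW at lon -144°, lat -82°.
latitude -82.000, longitude -144.000.

-82.000, -144.000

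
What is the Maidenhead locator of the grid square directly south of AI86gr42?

Latitude extended square 2; −1 → 1.
The longitude characters are unchanged.

AI86gr41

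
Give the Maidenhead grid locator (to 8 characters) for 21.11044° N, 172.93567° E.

Shift to the Maidenhead origin (180°W, 90°S): lon 352.93567, lat 111.11044.
Field: lon ⌊352.93567/20⌋ = 17 → R; lat ⌊111.11044/10⌋ = 11 → L.
Square: lon ⌊12.93567/2⌋ = 6; lat ⌊1.11044/1⌋ = 1.
Subsquare: lon ⌊0.93567/0.0833333⌋ = 11 → l; lat ⌊0.11044/0.0416667⌋ = 2 → c.
Extended square: lon ⌊0.01900/0.00833333⌋ = 2; lat ⌊0.02711/0.00416667⌋ = 6.

RL61lc26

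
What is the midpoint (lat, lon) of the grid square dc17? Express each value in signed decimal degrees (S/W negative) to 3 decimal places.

Field D=3, C=2: +3·20° lon, +2·10° lat → SW at lon -120°, lat -70°.
Square 1, 7: +1·2° lon, +7·1° lat → SW at lon -118°, lat -63°.
Cell spans 2° lon × 1° lat. Centre is SW corner plus half of each.
latitude -62.500, longitude -117.000.

-62.500, -117.000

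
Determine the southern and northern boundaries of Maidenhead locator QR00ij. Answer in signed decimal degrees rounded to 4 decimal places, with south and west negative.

Field Q=16, R=17: +16·20° lon, +17·10° lat → SW at lon 140°, lat 80°.
Square 0, 0: +0·2° lon, +0·1° lat → SW at lon 140°, lat 80°.
Subsquare i=8, j=9: +8·0.0833333° lon, +9·0.0416667° lat → SW at lon 140.667°, lat 80.375°.
Cell spans 0.0833333° lon × 0.0416667° lat.
south 80.3750, north 80.4167.

80.3750, 80.4167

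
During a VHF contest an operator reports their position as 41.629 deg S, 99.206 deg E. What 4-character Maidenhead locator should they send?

NE98

Offset from 180°W / 90°S: lon 279.21°, lat 48.37°.
Field: 279.21/20 → 13 → N, 48.37/10 → 4 → E; chars NE.
Square: 19.21/2 → 9, 8.37/1 → 8; chars 98.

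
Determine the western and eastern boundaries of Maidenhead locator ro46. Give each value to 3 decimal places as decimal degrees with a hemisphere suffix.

168.000° E, 170.000° E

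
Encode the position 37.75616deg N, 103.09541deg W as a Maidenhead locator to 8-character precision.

Add 180° to longitude and 90° to latitude: 76.90459, 127.75616.
Field: lon ⌊76.90459/20⌋ = 3 → D; lat ⌊127.75616/10⌋ = 12 → M.
Square: lon ⌊16.90459/2⌋ = 8; lat ⌊7.75616/1⌋ = 7.
Subsquare: lon ⌊0.90459/0.0833333⌋ = 10 → k; lat ⌊0.75616/0.0416667⌋ = 18 → s.
Extended square: lon ⌊0.07126/0.00833333⌋ = 8; lat ⌊0.00616/0.00416667⌋ = 1.

DM87ks81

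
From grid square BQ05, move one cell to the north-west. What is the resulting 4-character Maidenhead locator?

AQ96

Longitude square 0; −1 → -1, wraps to 9, carry into field.
Longitude field B = 1; −1 → 0 = A.
Latitude square 5; +1 → 6.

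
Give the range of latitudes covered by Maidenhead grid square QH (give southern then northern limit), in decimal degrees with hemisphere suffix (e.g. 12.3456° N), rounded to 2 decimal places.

20.00° S, 10.00° S

Field Q=16, H=7: +16·20° lon, +7·10° lat → SW at lon 140°, lat -20°.
Cell spans 20° lon × 10° lat.
south 20.00° S, north 10.00° S.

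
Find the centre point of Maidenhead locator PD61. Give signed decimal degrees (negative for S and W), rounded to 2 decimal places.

Field P=15, D=3: +15·20° lon, +3·10° lat → SW at lon 120°, lat -60°.
Square 6, 1: +6·2° lon, +1·1° lat → SW at lon 132°, lat -59°.
Cell spans 2° lon × 1° lat. Centre is SW corner plus half of each.
latitude -58.50, longitude 133.00.

-58.50, 133.00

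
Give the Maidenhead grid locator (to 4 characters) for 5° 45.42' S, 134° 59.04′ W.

CI24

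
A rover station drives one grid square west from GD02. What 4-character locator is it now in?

Longitude square 0; −1 → -1, wraps to 9, carry into field.
Longitude field G = 6; −1 → 5 = F.
The latitude characters are unchanged.

FD92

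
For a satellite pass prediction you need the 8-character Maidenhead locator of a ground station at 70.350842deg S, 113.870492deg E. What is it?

OB69wp45

Add 180° to longitude and 90° to latitude: 293.87049, 19.64916.
Field: lon ⌊293.87049/20⌋ = 14 → O; lat ⌊19.64916/10⌋ = 1 → B.
Square: lon ⌊13.87049/2⌋ = 6; lat ⌊9.64916/1⌋ = 9.
Subsquare: lon ⌊1.87049/0.0833333⌋ = 22 → w; lat ⌊0.64916/0.0416667⌋ = 15 → p.
Extended square: lon ⌊0.03716/0.00833333⌋ = 4; lat ⌊0.02416/0.00416667⌋ = 5.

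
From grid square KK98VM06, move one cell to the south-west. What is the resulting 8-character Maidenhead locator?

KK98um95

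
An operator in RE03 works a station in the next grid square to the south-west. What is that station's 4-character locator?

Longitude square 0; −1 → -1, wraps to 9, carry into field.
Longitude field R = 17; −1 → 16 = Q.
Latitude square 3; −1 → 2.

QE92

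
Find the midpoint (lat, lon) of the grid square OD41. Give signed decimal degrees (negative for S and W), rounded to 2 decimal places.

Field O=14, D=3: +14·20° lon, +3·10° lat → SW at lon 100°, lat -60°.
Square 4, 1: +4·2° lon, +1·1° lat → SW at lon 108°, lat -59°.
Cell spans 2° lon × 1° lat. Centre is SW corner plus half of each.
latitude -58.50, longitude 109.00.

-58.50, 109.00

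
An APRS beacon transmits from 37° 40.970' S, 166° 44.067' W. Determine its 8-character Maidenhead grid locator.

Shift to the Maidenhead origin (180°W, 90°S): lon 13.26555, lat 52.31717.
Field (20°×10°, letters A–R): lon ⌊13.26555/20⌋ = 0 → A; lat ⌊52.31717/10⌋ = 5 → F.
Square (2°×1°, digits 0–9): lon ⌊13.26555/2⌋ = 6; lat ⌊2.31717/1⌋ = 2.
Subsquare (5′×2.5′, letters a–x): lon ⌊1.26555/0.0833333⌋ = 15 → p; lat ⌊0.31717/0.0416667⌋ = 7 → h.
Extended square (30″×15″, digits 0–9): lon ⌊0.01555/0.00833333⌋ = 1; lat ⌊0.02550/0.00416667⌋ = 6.

AF62ph16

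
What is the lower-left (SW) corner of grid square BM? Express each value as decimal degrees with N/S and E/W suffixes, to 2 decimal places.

30.00° N, 160.00° W

Field B=1, M=12: +1·20° lon, +12·10° lat → SW at lon -160°, lat 30°.
latitude 30.00° N, longitude 160.00° W.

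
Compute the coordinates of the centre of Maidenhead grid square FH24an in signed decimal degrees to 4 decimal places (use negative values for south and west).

Field F=5, H=7: +5·20° lon, +7·10° lat → SW at lon -80°, lat -20°.
Square 2, 4: +2·2° lon, +4·1° lat → SW at lon -76°, lat -16°.
Subsquare a=0, n=13: +0·0.0833333° lon, +13·0.0416667° lat → SW at lon -76°, lat -15.4583°.
Cell spans 0.0833333° lon × 0.0416667° lat. Centre is SW corner plus half of each.
latitude -15.4375, longitude -75.9583.

-15.4375, -75.9583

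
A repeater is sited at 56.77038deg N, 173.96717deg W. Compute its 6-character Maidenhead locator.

AO36as

Shift to the Maidenhead origin (180°W, 90°S): lon 6.0328, lat 146.7704.
Field: 6.0328/20 → 0 → A, 146.7704/10 → 14 → O; chars AO.
Square: 6.0328/2 → 3, 6.7704/1 → 6; chars 36.
Subsquare: 0.0328/0.0833333 → 0 → a, 0.7704/0.0416667 → 18 → s; chars as.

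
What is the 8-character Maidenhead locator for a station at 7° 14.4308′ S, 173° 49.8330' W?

Shift to the Maidenhead origin (180°W, 90°S): lon 6.16945, lat 82.75949.
Field (20°×10°, letters A–R): 6.16945/20 → 0 → A, 82.75949/10 → 8 → I; chars AI.
Square (2°×1°, digits 0–9): 6.16945/2 → 3, 2.75949/1 → 2; chars 32.
Subsquare (5′×2.5′, letters a–x): 0.16945/0.0833333 → 2 → c, 0.75949/0.0416667 → 18 → s; chars cs.
Extended square (30″×15″, digits 0–9): 0.00278/0.00833333 → 0, 0.00949/0.00416667 → 2; chars 02.

AI32cs02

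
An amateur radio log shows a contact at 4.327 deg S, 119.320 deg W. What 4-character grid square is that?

DI05

Offset from 180°W / 90°S: lon 60.68°, lat 85.67°.
Field: lon ⌊60.68/20⌋ = 3 → D; lat ⌊85.67/10⌋ = 8 → I.
Square: lon ⌊0.68/2⌋ = 0; lat ⌊5.67/1⌋ = 5.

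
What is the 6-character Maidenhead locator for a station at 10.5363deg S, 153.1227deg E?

Add 180° to longitude and 90° to latitude: 333.1227, 79.4637.
Field: 333.1227/20 → 16 → Q, 79.4637/10 → 7 → H; chars QH.
Square: 13.1227/2 → 6, 9.4637/1 → 9; chars 69.
Subsquare: 1.1227/0.0833333 → 13 → n, 0.4637/0.0416667 → 11 → l; chars nl.

QH69nl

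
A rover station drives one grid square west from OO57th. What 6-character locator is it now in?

OO57sh

Longitude subsquare t = 19; −1 → 18 = s.
The latitude characters are unchanged.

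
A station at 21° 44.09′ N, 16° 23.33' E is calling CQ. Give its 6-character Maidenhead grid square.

Offset from 180°W / 90°S: lon 196.3888°, lat 111.7348°.
Field: lon ⌊196.3888/20⌋ = 9 → J; lat ⌊111.7348/10⌋ = 11 → L.
Square: lon ⌊16.3888/2⌋ = 8; lat ⌊1.7348/1⌋ = 1.
Subsquare: lon ⌊0.3888/0.0833333⌋ = 4 → e; lat ⌊0.7348/0.0416667⌋ = 17 → r.

JL81er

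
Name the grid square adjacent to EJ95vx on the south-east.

EJ95ww

Longitude subsquare v = 21; +1 → 22 = w.
Latitude subsquare x = 23; −1 → 22 = w.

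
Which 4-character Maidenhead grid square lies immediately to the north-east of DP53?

DP64

Longitude square 5; +1 → 6.
Latitude square 3; +1 → 4.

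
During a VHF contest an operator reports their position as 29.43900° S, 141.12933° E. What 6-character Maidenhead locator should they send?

QG00nn

Offset from 180°W / 90°S: lon 321.1293°, lat 60.5610°.
Field: lon ⌊321.1293/20⌋ = 16 → Q; lat ⌊60.5610/10⌋ = 6 → G.
Square: lon ⌊1.1293/2⌋ = 0; lat ⌊0.5610/1⌋ = 0.
Subsquare: lon ⌊1.1293/0.0833333⌋ = 13 → n; lat ⌊0.5610/0.0416667⌋ = 13 → n.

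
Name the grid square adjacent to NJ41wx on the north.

Latitude subsquare x = 23; +1 → 24, wraps to 0 = a, carry into square.
Latitude square 1; +1 → 2.
The longitude characters are unchanged.

NJ42wa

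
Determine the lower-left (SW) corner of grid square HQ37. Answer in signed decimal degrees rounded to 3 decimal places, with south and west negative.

Field H=7, Q=16: +7·20° lon, +16·10° lat → SW at lon -40°, lat 70°.
Square 3, 7: +3·2° lon, +7·1° lat → SW at lon -34°, lat 77°.
latitude 77.000, longitude -34.000.

77.000, -34.000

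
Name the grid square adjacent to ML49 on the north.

MM40

Latitude square 9; +1 → 10, wraps to 0, carry into field.
Latitude field L = 11; +1 → 12 = M.
The longitude characters are unchanged.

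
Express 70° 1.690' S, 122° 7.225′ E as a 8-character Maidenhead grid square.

Add 180° to longitude and 90° to latitude: 302.12042, 19.97183.
Field: lon ⌊302.12042/20⌋ = 15 → P; lat ⌊19.97183/10⌋ = 1 → B.
Square: lon ⌊2.12042/2⌋ = 1; lat ⌊9.97183/1⌋ = 9.
Subsquare: lon ⌊0.12042/0.0833333⌋ = 1 → b; lat ⌊0.97183/0.0416667⌋ = 23 → x.
Extended square: lon ⌊0.03708/0.00833333⌋ = 4; lat ⌊0.01350/0.00416667⌋ = 3.

PB19bx43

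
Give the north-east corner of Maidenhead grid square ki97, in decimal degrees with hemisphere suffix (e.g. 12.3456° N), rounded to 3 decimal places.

2.000° S, 40.000° E

Field K=10, I=8: +10·20° lon, +8·10° lat → SW at lon 20°, lat -10°.
Square 9, 7: +9·2° lon, +7·1° lat → SW at lon 38°, lat -3°.
Cell spans 2° lon × 1° lat. NE corner is SW corner plus one full cell.
latitude 2.000° S, longitude 40.000° E.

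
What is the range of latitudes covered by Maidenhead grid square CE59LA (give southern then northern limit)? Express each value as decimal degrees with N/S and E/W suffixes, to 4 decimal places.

41.0000° S, 40.9583° S

Field C=2, E=4: +2·20° lon, +4·10° lat → SW at lon -140°, lat -50°.
Square 5, 9: +5·2° lon, +9·1° lat → SW at lon -130°, lat -41°.
Subsquare l=11, a=0: +11·0.0833333° lon, +0·0.0416667° lat → SW at lon -129.083°, lat -41°.
Cell spans 0.0833333° lon × 0.0416667° lat.
south 41.0000° S, north 40.9583° S.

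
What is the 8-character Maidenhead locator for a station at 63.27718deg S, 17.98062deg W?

IC16ar23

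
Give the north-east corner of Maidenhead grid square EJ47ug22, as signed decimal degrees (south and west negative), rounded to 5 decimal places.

7.26250, -90.30833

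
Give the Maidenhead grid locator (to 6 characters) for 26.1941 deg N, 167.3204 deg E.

RL36pe

Shift to the Maidenhead origin (180°W, 90°S): lon 347.3204, lat 116.1941.
Field: 347.3204/20 → 17 → R, 116.1941/10 → 11 → L; chars RL.
Square: 7.3204/2 → 3, 6.1941/1 → 6; chars 36.
Subsquare: 1.3204/0.0833333 → 15 → p, 0.1941/0.0416667 → 4 → e; chars pe.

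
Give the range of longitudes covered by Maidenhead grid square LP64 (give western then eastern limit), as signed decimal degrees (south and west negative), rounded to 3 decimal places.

52.000, 54.000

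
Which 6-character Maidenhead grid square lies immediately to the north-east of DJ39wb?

Longitude subsquare w = 22; +1 → 23 = x.
Latitude subsquare b = 1; +1 → 2 = c.

DJ39xc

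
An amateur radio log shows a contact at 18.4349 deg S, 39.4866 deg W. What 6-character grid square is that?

HH01gn

Add 180° to longitude and 90° to latitude: 140.5134, 71.5651.
Field: 140.5134/20 → 7 → H, 71.5651/10 → 7 → H; chars HH.
Square: 0.5134/2 → 0, 1.5651/1 → 1; chars 01.
Subsquare: 0.5134/0.0833333 → 6 → g, 0.5651/0.0416667 → 13 → n; chars gn.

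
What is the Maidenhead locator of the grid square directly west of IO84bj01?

Longitude extended square 0; −1 → -1, wraps to 9, carry into subsquare.
Longitude subsquare b = 1; −1 → 0 = a.
The latitude characters are unchanged.

IO84aj91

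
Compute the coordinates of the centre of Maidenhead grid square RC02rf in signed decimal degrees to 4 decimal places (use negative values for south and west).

-67.7708, 161.4583

Field R=17, C=2: +17·20° lon, +2·10° lat → SW at lon 160°, lat -70°.
Square 0, 2: +0·2° lon, +2·1° lat → SW at lon 160°, lat -68°.
Subsquare r=17, f=5: +17·0.0833333° lon, +5·0.0416667° lat → SW at lon 161.417°, lat -67.7917°.
Cell spans 0.0833333° lon × 0.0416667° lat. Centre is SW corner plus half of each.
latitude -67.7708, longitude 161.4583.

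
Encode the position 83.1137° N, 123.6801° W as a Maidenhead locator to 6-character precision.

CR83dc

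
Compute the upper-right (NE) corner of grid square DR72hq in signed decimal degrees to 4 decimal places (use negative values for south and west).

Field D=3, R=17: +3·20° lon, +17·10° lat → SW at lon -120°, lat 80°.
Square 7, 2: +7·2° lon, +2·1° lat → SW at lon -106°, lat 82°.
Subsquare h=7, q=16: +7·0.0833333° lon, +16·0.0416667° lat → SW at lon -105.417°, lat 82.6667°.
Cell spans 0.0833333° lon × 0.0416667° lat. NE corner is SW corner plus one full cell.
latitude 82.7083, longitude -105.3333.

82.7083, -105.3333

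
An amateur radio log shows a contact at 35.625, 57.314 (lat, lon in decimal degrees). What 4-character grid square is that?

LM85

Offset from 180°W / 90°S: lon 237.31°, lat 125.62°.
Field (20°×10°, letters A–R): 237.31/20 → 11 → L, 125.62/10 → 12 → M; chars LM.
Square (2°×1°, digits 0–9): 17.31/2 → 8, 5.62/1 → 5; chars 85.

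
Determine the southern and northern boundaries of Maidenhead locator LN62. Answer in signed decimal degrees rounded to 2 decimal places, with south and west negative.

42.00, 43.00

Field L=11, N=13: +11·20° lon, +13·10° lat → SW at lon 40°, lat 40°.
Square 6, 2: +6·2° lon, +2·1° lat → SW at lon 52°, lat 42°.
Cell spans 2° lon × 1° lat.
south 42.00, north 43.00.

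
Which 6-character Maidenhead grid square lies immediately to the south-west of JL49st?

JL49rs

Longitude subsquare s = 18; −1 → 17 = r.
Latitude subsquare t = 19; −1 → 18 = s.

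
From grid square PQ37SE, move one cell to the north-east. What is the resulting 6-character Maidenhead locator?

PQ37tf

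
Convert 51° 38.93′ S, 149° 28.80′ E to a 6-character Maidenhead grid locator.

QD48ri

Shift to the Maidenhead origin (180°W, 90°S): lon 329.4800, lat 38.3512.
Field: lon ⌊329.4800/20⌋ = 16 → Q; lat ⌊38.3512/10⌋ = 3 → D.
Square: lon ⌊9.4800/2⌋ = 4; lat ⌊8.3512/1⌋ = 8.
Subsquare: lon ⌊1.4800/0.0833333⌋ = 17 → r; lat ⌊0.3512/0.0416667⌋ = 8 → i.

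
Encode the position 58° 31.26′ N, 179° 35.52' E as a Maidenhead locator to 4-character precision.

Shift to the Maidenhead origin (180°W, 90°S): lon 359.59, lat 148.52.
Field: lon ⌊359.59/20⌋ = 17 → R; lat ⌊148.52/10⌋ = 14 → O.
Square: lon ⌊19.59/2⌋ = 9; lat ⌊8.52/1⌋ = 8.

RO98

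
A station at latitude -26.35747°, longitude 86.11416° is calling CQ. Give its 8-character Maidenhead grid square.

Shift to the Maidenhead origin (180°W, 90°S): lon 266.11416, lat 63.64253.
Field: 266.11416/20 → 13 → N, 63.64253/10 → 6 → G; chars NG.
Square: 6.11416/2 → 3, 3.64253/1 → 3; chars 33.
Subsquare: 0.11416/0.0833333 → 1 → b, 0.64253/0.0416667 → 15 → p; chars bp.
Extended square: 0.03083/0.00833333 → 3, 0.01753/0.00416667 → 4; chars 34.

NG33bp34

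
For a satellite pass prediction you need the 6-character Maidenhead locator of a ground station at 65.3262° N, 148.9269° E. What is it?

Add 180° to longitude and 90° to latitude: 328.9269, 155.3262.
Field: lon ⌊328.9269/20⌋ = 16 → Q; lat ⌊155.3262/10⌋ = 15 → P.
Square: lon ⌊8.9269/2⌋ = 4; lat ⌊5.3262/1⌋ = 5.
Subsquare: lon ⌊0.9269/0.0833333⌋ = 11 → l; lat ⌊0.3262/0.0416667⌋ = 7 → h.

QP45lh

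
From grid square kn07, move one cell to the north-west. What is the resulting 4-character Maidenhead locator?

JN98

Longitude square 0; −1 → -1, wraps to 9, carry into field.
Longitude field K = 10; −1 → 9 = J.
Latitude square 7; +1 → 8.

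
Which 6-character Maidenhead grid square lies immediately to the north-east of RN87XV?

RN97aw

Longitude subsquare x = 23; +1 → 24, wraps to 0 = a, carry into square.
Longitude square 8; +1 → 9.
Latitude subsquare v = 21; +1 → 22 = w.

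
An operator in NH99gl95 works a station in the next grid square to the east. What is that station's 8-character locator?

Longitude extended square 9; +1 → 10, wraps to 0, carry into subsquare.
Longitude subsquare g = 6; +1 → 7 = h.
The latitude characters are unchanged.

NH99hl05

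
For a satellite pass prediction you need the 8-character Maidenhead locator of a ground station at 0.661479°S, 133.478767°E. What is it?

Offset from 180°W / 90°S: lon 313.47877°, lat 89.33852°.
Field (20°×10°, letters A–R): lon ⌊313.47877/20⌋ = 15 → P; lat ⌊89.33852/10⌋ = 8 → I.
Square (2°×1°, digits 0–9): lon ⌊13.47877/2⌋ = 6; lat ⌊9.33852/1⌋ = 9.
Subsquare (5′×2.5′, letters a–x): lon ⌊1.47877/0.0833333⌋ = 17 → r; lat ⌊0.33852/0.0416667⌋ = 8 → i.
Extended square (30″×15″, digits 0–9): lon ⌊0.06210/0.00833333⌋ = 7; lat ⌊0.00519/0.00416667⌋ = 1.

PI69ri71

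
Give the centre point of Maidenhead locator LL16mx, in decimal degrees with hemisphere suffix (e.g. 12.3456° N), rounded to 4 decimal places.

Field L=11, L=11: +11·20° lon, +11·10° lat → SW at lon 40°, lat 20°.
Square 1, 6: +1·2° lon, +6·1° lat → SW at lon 42°, lat 26°.
Subsquare m=12, x=23: +12·0.0833333° lon, +23·0.0416667° lat → SW at lon 43°, lat 26.9583°.
Cell spans 0.0833333° lon × 0.0416667° lat. Centre is SW corner plus half of each.
latitude 26.9792° N, longitude 43.0417° E.

26.9792° N, 43.0417° E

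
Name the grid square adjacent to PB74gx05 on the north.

Latitude extended square 5; +1 → 6.
The longitude characters are unchanged.

PB74gx06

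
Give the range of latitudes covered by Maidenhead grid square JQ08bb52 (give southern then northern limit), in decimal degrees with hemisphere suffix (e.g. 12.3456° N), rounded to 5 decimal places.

Field J=9, Q=16: +9·20° lon, +16·10° lat → SW at lon 0°, lat 70°.
Square 0, 8: +0·2° lon, +8·1° lat → SW at lon 0°, lat 78°.
Subsquare b=1, b=1: +1·0.0833333° lon, +1·0.0416667° lat → SW at lon 0.0833333°, lat 78.0417°.
Extended square 5, 2: +5·0.00833333° lon, +2·0.00416667° lat → SW at lon 0.125°, lat 78.05°.
Cell spans 0.00833333° lon × 0.00416667° lat.
south 78.05000° N, north 78.05417° N.

78.05000° N, 78.05417° N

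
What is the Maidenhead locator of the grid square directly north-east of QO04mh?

Longitude subsquare m = 12; +1 → 13 = n.
Latitude subsquare h = 7; +1 → 8 = i.

QO04ni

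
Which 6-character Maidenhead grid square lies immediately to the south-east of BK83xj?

BK93ai

Longitude subsquare x = 23; +1 → 24, wraps to 0 = a, carry into square.
Longitude square 8; +1 → 9.
Latitude subsquare j = 9; −1 → 8 = i.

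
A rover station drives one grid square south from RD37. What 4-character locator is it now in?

RD36

Latitude square 7; −1 → 6.
The longitude characters are unchanged.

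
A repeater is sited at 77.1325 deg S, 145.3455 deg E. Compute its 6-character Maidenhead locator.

Shift to the Maidenhead origin (180°W, 90°S): lon 325.3455, lat 12.8675.
Field: 325.3455/20 → 16 → Q, 12.8675/10 → 1 → B; chars QB.
Square: 5.3455/2 → 2, 2.8675/1 → 2; chars 22.
Subsquare: 1.3455/0.0833333 → 16 → q, 0.8675/0.0416667 → 20 → u; chars qu.

QB22qu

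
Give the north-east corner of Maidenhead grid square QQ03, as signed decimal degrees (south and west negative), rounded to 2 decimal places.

Field Q=16, Q=16: +16·20° lon, +16·10° lat → SW at lon 140°, lat 70°.
Square 0, 3: +0·2° lon, +3·1° lat → SW at lon 140°, lat 73°.
Cell spans 2° lon × 1° lat. NE corner is SW corner plus one full cell.
latitude 74.00, longitude 142.00.

74.00, 142.00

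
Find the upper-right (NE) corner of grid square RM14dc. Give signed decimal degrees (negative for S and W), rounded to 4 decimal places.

34.1250, 162.3333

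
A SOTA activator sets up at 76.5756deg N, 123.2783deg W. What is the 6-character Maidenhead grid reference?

Offset from 180°W / 90°S: lon 56.7217°, lat 166.5756°.
Field (20°×10°, letters A–R): 56.7217/20 → 2 → C, 166.5756/10 → 16 → Q; chars CQ.
Square (2°×1°, digits 0–9): 16.7217/2 → 8, 6.5756/1 → 6; chars 86.
Subsquare (5′×2.5′, letters a–x): 0.7217/0.0833333 → 8 → i, 0.5756/0.0416667 → 13 → n; chars in.

CQ86in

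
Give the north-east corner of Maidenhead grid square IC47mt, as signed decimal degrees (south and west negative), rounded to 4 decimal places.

-62.1667, -10.9167

Field I=8, C=2: +8·20° lon, +2·10° lat → SW at lon -20°, lat -70°.
Square 4, 7: +4·2° lon, +7·1° lat → SW at lon -12°, lat -63°.
Subsquare m=12, t=19: +12·0.0833333° lon, +19·0.0416667° lat → SW at lon -11°, lat -62.2083°.
Cell spans 0.0833333° lon × 0.0416667° lat. NE corner is SW corner plus one full cell.
latitude -62.1667, longitude -10.9167.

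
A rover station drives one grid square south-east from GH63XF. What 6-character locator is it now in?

Longitude subsquare x = 23; +1 → 24, wraps to 0 = a, carry into square.
Longitude square 6; +1 → 7.
Latitude subsquare f = 5; −1 → 4 = e.

GH73ae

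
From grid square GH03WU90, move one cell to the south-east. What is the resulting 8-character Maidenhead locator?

Longitude extended square 9; +1 → 10, wraps to 0, carry into subsquare.
Longitude subsquare w = 22; +1 → 23 = x.
Latitude extended square 0; −1 → -1, wraps to 9, carry into subsquare.
Latitude subsquare u = 20; −1 → 19 = t.

GH03xt09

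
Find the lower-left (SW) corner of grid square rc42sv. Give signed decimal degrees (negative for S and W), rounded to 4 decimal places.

-67.1250, 169.5000

Field R=17, C=2: +17·20° lon, +2·10° lat → SW at lon 160°, lat -70°.
Square 4, 2: +4·2° lon, +2·1° lat → SW at lon 168°, lat -68°.
Subsquare s=18, v=21: +18·0.0833333° lon, +21·0.0416667° lat → SW at lon 169.5°, lat -67.125°.
latitude -67.1250, longitude 169.5000.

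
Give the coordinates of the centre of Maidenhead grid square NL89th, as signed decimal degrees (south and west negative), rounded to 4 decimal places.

Field N=13, L=11: +13·20° lon, +11·10° lat → SW at lon 80°, lat 20°.
Square 8, 9: +8·2° lon, +9·1° lat → SW at lon 96°, lat 29°.
Subsquare t=19, h=7: +19·0.0833333° lon, +7·0.0416667° lat → SW at lon 97.5833°, lat 29.2917°.
Cell spans 0.0833333° lon × 0.0416667° lat. Centre is SW corner plus half of each.
latitude 29.3125, longitude 97.6250.

29.3125, 97.6250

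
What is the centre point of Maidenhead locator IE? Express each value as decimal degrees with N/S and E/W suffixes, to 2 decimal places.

45.00° S, 10.00° W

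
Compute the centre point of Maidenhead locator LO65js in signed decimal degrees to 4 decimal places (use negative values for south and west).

55.7708, 52.7917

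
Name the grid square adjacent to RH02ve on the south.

Latitude subsquare e = 4; −1 → 3 = d.
The longitude characters are unchanged.

RH02vd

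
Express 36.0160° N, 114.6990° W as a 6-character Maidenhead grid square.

DM26pa

Offset from 180°W / 90°S: lon 65.3010°, lat 126.0160°.
Field: 65.3010/20 → 3 → D, 126.0160/10 → 12 → M; chars DM.
Square: 5.3010/2 → 2, 6.0160/1 → 6; chars 26.
Subsquare: 1.3010/0.0833333 → 15 → p, 0.0160/0.0416667 → 0 → a; chars pa.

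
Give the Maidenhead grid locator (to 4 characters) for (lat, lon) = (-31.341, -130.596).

CF48

Shift to the Maidenhead origin (180°W, 90°S): lon 49.40, lat 58.66.
Field: 49.40/20 → 2 → C, 58.66/10 → 5 → F; chars CF.
Square: 9.40/2 → 4, 8.66/1 → 8; chars 48.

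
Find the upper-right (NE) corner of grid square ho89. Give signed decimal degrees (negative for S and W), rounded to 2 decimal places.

60.00, -22.00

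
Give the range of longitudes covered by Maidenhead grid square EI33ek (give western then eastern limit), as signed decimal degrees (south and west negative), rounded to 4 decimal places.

Field E=4, I=8: +4·20° lon, +8·10° lat → SW at lon -100°, lat -10°.
Square 3, 3: +3·2° lon, +3·1° lat → SW at lon -94°, lat -7°.
Subsquare e=4, k=10: +4·0.0833333° lon, +10·0.0416667° lat → SW at lon -93.6667°, lat -6.58333°.
Cell spans 0.0833333° lon × 0.0416667° lat.
west -93.6667, east -93.5833.

-93.6667, -93.5833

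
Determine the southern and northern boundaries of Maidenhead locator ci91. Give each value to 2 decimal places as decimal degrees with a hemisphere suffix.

Field C=2, I=8: +2·20° lon, +8·10° lat → SW at lon -140°, lat -10°.
Square 9, 1: +9·2° lon, +1·1° lat → SW at lon -122°, lat -9°.
Cell spans 2° lon × 1° lat.
south 9.00° S, north 8.00° S.

9.00° S, 8.00° S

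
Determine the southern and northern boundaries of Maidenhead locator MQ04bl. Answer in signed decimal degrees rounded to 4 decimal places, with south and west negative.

74.4583, 74.5000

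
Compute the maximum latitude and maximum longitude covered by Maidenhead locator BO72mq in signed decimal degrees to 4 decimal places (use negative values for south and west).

Field B=1, O=14: +1·20° lon, +14·10° lat → SW at lon -160°, lat 50°.
Square 7, 2: +7·2° lon, +2·1° lat → SW at lon -146°, lat 52°.
Subsquare m=12, q=16: +12·0.0833333° lon, +16·0.0416667° lat → SW at lon -145°, lat 52.6667°.
Cell spans 0.0833333° lon × 0.0416667° lat. NE corner is SW corner plus one full cell.
latitude 52.7083, longitude -144.9167.

52.7083, -144.9167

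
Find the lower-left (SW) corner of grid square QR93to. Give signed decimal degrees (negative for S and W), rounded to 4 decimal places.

83.5833, 159.5833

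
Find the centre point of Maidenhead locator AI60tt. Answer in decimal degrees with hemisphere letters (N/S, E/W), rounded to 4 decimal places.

9.1875° S, 166.3750° W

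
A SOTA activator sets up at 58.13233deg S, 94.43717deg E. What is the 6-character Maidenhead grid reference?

Shift to the Maidenhead origin (180°W, 90°S): lon 274.4372, lat 31.8677.
Field: lon ⌊274.4372/20⌋ = 13 → N; lat ⌊31.8677/10⌋ = 3 → D.
Square: lon ⌊14.4372/2⌋ = 7; lat ⌊1.8677/1⌋ = 1.
Subsquare: lon ⌊0.4372/0.0833333⌋ = 5 → f; lat ⌊0.8677/0.0416667⌋ = 20 → u.

ND71fu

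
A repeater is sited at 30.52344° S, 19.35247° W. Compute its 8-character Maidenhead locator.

IF09hl74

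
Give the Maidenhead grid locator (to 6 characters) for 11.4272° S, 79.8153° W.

FH08cn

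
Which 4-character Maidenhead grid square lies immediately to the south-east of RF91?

Longitude square 9; +1 → 10, wraps to 0, carry into field.
Longitude field R = 17; +1 → 18, wraps to 0 = A, wrapping around the antimeridian.
Latitude square 1; −1 → 0.

AF00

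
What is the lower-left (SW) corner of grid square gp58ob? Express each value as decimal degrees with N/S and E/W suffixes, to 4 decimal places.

Field G=6, P=15: +6·20° lon, +15·10° lat → SW at lon -60°, lat 60°.
Square 5, 8: +5·2° lon, +8·1° lat → SW at lon -50°, lat 68°.
Subsquare o=14, b=1: +14·0.0833333° lon, +1·0.0416667° lat → SW at lon -48.8333°, lat 68.0417°.
latitude 68.0417° N, longitude 48.8333° W.

68.0417° N, 48.8333° W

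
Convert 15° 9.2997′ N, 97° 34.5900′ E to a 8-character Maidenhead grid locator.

Add 180° to longitude and 90° to latitude: 277.57650, 105.15499.
Field (20°×10°, letters A–R): lon ⌊277.57650/20⌋ = 13 → N; lat ⌊105.15499/10⌋ = 10 → K.
Square (2°×1°, digits 0–9): lon ⌊17.57650/2⌋ = 8; lat ⌊5.15499/1⌋ = 5.
Subsquare (5′×2.5′, letters a–x): lon ⌊1.57650/0.0833333⌋ = 18 → s; lat ⌊0.15499/0.0416667⌋ = 3 → d.
Extended square (30″×15″, digits 0–9): lon ⌊0.07650/0.00833333⌋ = 9; lat ⌊0.02999/0.00416667⌋ = 7.

NK85sd97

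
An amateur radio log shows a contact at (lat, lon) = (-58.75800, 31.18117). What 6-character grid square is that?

Shift to the Maidenhead origin (180°W, 90°S): lon 211.1812, lat 31.2420.
Field (20°×10°, letters A–R): lon ⌊211.1812/20⌋ = 10 → K; lat ⌊31.2420/10⌋ = 3 → D.
Square (2°×1°, digits 0–9): lon ⌊11.1812/2⌋ = 5; lat ⌊1.2420/1⌋ = 1.
Subsquare (5′×2.5′, letters a–x): lon ⌊1.1812/0.0833333⌋ = 14 → o; lat ⌊0.2420/0.0416667⌋ = 5 → f.

KD51of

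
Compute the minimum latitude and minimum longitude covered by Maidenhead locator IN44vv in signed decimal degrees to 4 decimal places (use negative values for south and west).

Field I=8, N=13: +8·20° lon, +13·10° lat → SW at lon -20°, lat 40°.
Square 4, 4: +4·2° lon, +4·1° lat → SW at lon -12°, lat 44°.
Subsquare v=21, v=21: +21·0.0833333° lon, +21·0.0416667° lat → SW at lon -10.25°, lat 44.875°.
latitude 44.8750, longitude -10.2500.

44.8750, -10.2500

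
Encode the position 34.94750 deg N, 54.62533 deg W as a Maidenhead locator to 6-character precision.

GM24qw

Offset from 180°W / 90°S: lon 125.3747°, lat 124.9475°.
Field: lon ⌊125.3747/20⌋ = 6 → G; lat ⌊124.9475/10⌋ = 12 → M.
Square: lon ⌊5.3747/2⌋ = 2; lat ⌊4.9475/1⌋ = 4.
Subsquare: lon ⌊1.3747/0.0833333⌋ = 16 → q; lat ⌊0.9475/0.0416667⌋ = 22 → w.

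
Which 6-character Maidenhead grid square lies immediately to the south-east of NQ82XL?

NQ92ak

Longitude subsquare x = 23; +1 → 24, wraps to 0 = a, carry into square.
Longitude square 8; +1 → 9.
Latitude subsquare l = 11; −1 → 10 = k.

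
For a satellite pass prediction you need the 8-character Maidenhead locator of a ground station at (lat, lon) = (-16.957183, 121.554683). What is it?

PH03sb60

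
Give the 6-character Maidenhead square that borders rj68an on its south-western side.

Longitude subsquare a = 0; −1 → -1, wraps to 23 = x, carry into square.
Longitude square 6; −1 → 5.
Latitude subsquare n = 13; −1 → 12 = m.

RJ58xm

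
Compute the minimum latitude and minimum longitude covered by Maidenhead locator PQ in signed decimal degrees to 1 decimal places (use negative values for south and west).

Field P=15, Q=16: +15·20° lon, +16·10° lat → SW at lon 120°, lat 70°.
latitude 70.0, longitude 120.0.

70.0, 120.0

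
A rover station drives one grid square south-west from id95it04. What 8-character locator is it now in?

ID95ht93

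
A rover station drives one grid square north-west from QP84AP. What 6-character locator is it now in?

QP74xq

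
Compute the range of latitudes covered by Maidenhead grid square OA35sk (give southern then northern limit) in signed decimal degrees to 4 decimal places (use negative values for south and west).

-84.5833, -84.5417

Field O=14, A=0: +14·20° lon, +0·10° lat → SW at lon 100°, lat -90°.
Square 3, 5: +3·2° lon, +5·1° lat → SW at lon 106°, lat -85°.
Subsquare s=18, k=10: +18·0.0833333° lon, +10·0.0416667° lat → SW at lon 107.5°, lat -84.5833°.
Cell spans 0.0833333° lon × 0.0416667° lat.
south -84.5833, north -84.5417.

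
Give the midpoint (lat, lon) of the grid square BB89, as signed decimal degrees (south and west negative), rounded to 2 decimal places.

-70.50, -143.00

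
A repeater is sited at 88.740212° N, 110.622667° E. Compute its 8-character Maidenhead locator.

OR58hr47

Add 180° to longitude and 90° to latitude: 290.62267, 178.74021.
Field (20°×10°, letters A–R): lon ⌊290.62267/20⌋ = 14 → O; lat ⌊178.74021/10⌋ = 17 → R.
Square (2°×1°, digits 0–9): lon ⌊10.62267/2⌋ = 5; lat ⌊8.74021/1⌋ = 8.
Subsquare (5′×2.5′, letters a–x): lon ⌊0.62267/0.0833333⌋ = 7 → h; lat ⌊0.74021/0.0416667⌋ = 17 → r.
Extended square (30″×15″, digits 0–9): lon ⌊0.03933/0.00833333⌋ = 4; lat ⌊0.03188/0.00416667⌋ = 7.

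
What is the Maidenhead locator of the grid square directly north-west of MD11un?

Longitude subsquare u = 20; −1 → 19 = t.
Latitude subsquare n = 13; +1 → 14 = o.

MD11to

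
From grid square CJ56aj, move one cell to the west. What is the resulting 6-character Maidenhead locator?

CJ46xj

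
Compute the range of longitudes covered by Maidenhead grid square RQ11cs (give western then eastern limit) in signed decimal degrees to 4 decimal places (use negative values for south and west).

162.1667, 162.2500

Field R=17, Q=16: +17·20° lon, +16·10° lat → SW at lon 160°, lat 70°.
Square 1, 1: +1·2° lon, +1·1° lat → SW at lon 162°, lat 71°.
Subsquare c=2, s=18: +2·0.0833333° lon, +18·0.0416667° lat → SW at lon 162.167°, lat 71.75°.
Cell spans 0.0833333° lon × 0.0416667° lat.
west 162.1667, east 162.2500.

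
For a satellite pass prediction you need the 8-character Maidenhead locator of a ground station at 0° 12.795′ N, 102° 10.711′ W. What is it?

Add 180° to longitude and 90° to latitude: 77.82148, 90.21325.
Field: 77.82148/20 → 3 → D, 90.21325/10 → 9 → J; chars DJ.
Square: 17.82148/2 → 8, 0.21325/1 → 0; chars 80.
Subsquare: 1.82148/0.0833333 → 21 → v, 0.21325/0.0416667 → 5 → f; chars vf.
Extended square: 0.07148/0.00833333 → 8, 0.00492/0.00416667 → 1; chars 81.

DJ80vf81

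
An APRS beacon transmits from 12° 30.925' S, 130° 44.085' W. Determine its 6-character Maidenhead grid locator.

CH47pl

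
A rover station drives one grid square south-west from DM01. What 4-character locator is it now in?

Longitude square 0; −1 → -1, wraps to 9, carry into field.
Longitude field D = 3; −1 → 2 = C.
Latitude square 1; −1 → 0.

CM90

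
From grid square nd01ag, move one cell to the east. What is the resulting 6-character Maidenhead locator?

Longitude subsquare a = 0; +1 → 1 = b.
The latitude characters are unchanged.

ND01bg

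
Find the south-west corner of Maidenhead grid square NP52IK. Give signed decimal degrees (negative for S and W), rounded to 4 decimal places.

62.4167, 90.6667

Field N=13, P=15: +13·20° lon, +15·10° lat → SW at lon 80°, lat 60°.
Square 5, 2: +5·2° lon, +2·1° lat → SW at lon 90°, lat 62°.
Subsquare i=8, k=10: +8·0.0833333° lon, +10·0.0416667° lat → SW at lon 90.6667°, lat 62.4167°.
latitude 62.4167, longitude 90.6667.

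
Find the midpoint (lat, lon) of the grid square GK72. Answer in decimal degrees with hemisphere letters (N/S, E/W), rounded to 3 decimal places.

Field G=6, K=10: +6·20° lon, +10·10° lat → SW at lon -60°, lat 10°.
Square 7, 2: +7·2° lon, +2·1° lat → SW at lon -46°, lat 12°.
Cell spans 2° lon × 1° lat. Centre is SW corner plus half of each.
latitude 12.500° N, longitude 45.000° W.

12.500° N, 45.000° W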